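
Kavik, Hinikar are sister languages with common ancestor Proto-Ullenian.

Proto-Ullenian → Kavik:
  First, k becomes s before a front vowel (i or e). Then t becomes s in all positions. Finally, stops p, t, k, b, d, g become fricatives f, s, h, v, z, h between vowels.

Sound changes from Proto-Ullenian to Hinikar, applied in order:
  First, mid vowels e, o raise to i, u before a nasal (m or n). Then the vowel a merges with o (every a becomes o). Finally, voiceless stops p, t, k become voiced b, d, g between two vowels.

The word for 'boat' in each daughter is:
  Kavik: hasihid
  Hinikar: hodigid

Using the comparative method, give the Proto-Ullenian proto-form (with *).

Position 2: Kavik has a, Hinikar has o. Kavik preserves a here (none of its changes turn any other segment into a), so the proto-segment is *a.
Position 3: Kavik has s, Hinikar has d. Taking the neighbouring segments as reconstructed: Kavik s could go back to *t or *k or *s; Hinikar d could go back to *t or *d — the one source consistent with every daughter is *t.
Position 5: Kavik has h, Hinikar has g. Taking the neighbouring segments as reconstructed: Kavik h could go back to *g or *h; Hinikar g could go back to *k or *g — the one source consistent with every daughter is *g.
This points to *hatigid. Verify forward in each daughter:
Kavik: start from *hatigid.
  rule 1: no change — hatigid
  rule 2 (unconditioned shift): hatigid → hasigid
  rule 3 (intervocalic lenition): hasigid → hasihid
  ⇒ Kavik hasihid
Hinikar: start from *hatigid.
  rule 1: no change — hatigid
  rule 2 (vowel merger): hatigid → hotigid
  rule 3 (intervocalic voicing): hotigid → hodigid
  ⇒ Hinikar hodigid
No other proto-form is consistent with every reflex, so the reconstruction is *hatigid.

*hatigid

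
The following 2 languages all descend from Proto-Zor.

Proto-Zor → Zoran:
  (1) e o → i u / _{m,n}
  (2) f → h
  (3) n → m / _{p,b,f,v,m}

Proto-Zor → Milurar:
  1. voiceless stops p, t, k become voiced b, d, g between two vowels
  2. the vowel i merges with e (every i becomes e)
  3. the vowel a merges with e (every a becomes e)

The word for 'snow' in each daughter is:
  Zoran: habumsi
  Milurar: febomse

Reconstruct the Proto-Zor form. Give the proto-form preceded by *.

*fabomsi

Position 1: Zoran has h, Milurar has f. Milurar preserves f here (none of its changes turn any other segment into f), so the proto-segment is *f.
Position 4: Zoran has u, Milurar has o. Milurar preserves o here (none of its changes turn any other segment into o), so the proto-segment is *o.
Position 7: Zoran has i, Milurar has e. Taking the neighbouring segments as reconstructed: Zoran i can only go back to *i; Milurar e could go back to *a or *e or *i — the one source consistent with every daughter is *i.
This points to *fabomsi. Verify forward in each daughter:
Zoran: *fabomsi > fabumsi > habumsi  (by pre-nasal raising, unconditioned shift)
Milurar: *fabomsi
  fabomsi (rule 1 does not apply)
  fabomsi → fabomse   [vowel merger]
  fabomse → febomse   [vowel merger]
  giving Milurar febomse.
*fabomsi is the unique common source.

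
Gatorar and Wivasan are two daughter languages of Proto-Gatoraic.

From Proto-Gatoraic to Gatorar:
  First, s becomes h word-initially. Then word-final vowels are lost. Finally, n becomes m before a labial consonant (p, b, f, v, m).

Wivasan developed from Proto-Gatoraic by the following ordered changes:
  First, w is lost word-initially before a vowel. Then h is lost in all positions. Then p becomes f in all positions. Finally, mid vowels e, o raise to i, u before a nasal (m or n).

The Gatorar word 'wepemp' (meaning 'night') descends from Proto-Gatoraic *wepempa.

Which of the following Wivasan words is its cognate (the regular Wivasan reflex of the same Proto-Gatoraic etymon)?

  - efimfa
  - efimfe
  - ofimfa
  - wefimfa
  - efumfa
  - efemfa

Wivasan: *wepempa > epempa > efemfa > efimfa  (by glide loss, unconditioned shift, pre-nasal raising)

efimfa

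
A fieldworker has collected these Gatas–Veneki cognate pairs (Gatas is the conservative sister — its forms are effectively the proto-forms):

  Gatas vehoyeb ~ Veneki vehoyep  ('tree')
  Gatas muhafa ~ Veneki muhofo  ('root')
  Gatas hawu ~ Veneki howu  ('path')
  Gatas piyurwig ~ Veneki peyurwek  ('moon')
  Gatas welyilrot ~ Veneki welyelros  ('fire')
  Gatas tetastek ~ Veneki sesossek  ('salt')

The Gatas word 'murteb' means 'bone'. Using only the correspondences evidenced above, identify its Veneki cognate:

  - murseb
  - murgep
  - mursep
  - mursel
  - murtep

mursep

tetastek ~ sesossek — Gatas t corresponds to Veneki s after a consonant, before a front vowel.
vehoyeb ~ vehoyep — Gatas b corresponds to Veneki p word-finally.
Applying these to Gatas 'murteb':
  murteb → murseb   (t→s after a consonant, before a front vowel)
  murseb → mursep   (b→p word-finally)
So the Veneki cognate is 'mursep'.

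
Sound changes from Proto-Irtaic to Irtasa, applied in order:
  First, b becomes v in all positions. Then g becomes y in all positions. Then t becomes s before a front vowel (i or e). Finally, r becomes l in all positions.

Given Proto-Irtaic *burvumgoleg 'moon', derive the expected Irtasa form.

vulvumyoley

Irtasa: *burvumgoleg
  burvumgoleg → vurvumgoleg   [unconditioned shift]
  vurvumgoleg → vurvumyoley   [unconditioned shift]
  vurvumyoley (rule 3 does not apply)
  vurvumyoley → vulvumyoley   [unconditioned shift]
  giving Irtasa vulvumyoley.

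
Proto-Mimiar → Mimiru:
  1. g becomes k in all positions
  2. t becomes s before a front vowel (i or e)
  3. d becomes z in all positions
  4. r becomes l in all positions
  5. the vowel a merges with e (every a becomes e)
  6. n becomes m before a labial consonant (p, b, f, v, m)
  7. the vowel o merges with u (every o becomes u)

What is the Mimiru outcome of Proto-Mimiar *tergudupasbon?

Mimiru: start from *tergudupasbon.
  rule 1 (unconditioned shift): tergudupasbon → terkudupasbon
  rule 2 (palatalisation): terkudupasbon → serkudupasbon
  rule 3 (unconditioned shift): serkudupasbon → serkuzupasbon
  rule 4 (unconditioned shift): serkuzupasbon → selkuzupasbon
  rule 5 (vowel merger): selkuzupasbon → selkuzupesbon
  rule 6: no change — selkuzupesbon
  rule 7 (vowel merger): selkuzupesbon → selkuzupesbun
  ⇒ Mimiru selkuzupesbun

selkuzupesbun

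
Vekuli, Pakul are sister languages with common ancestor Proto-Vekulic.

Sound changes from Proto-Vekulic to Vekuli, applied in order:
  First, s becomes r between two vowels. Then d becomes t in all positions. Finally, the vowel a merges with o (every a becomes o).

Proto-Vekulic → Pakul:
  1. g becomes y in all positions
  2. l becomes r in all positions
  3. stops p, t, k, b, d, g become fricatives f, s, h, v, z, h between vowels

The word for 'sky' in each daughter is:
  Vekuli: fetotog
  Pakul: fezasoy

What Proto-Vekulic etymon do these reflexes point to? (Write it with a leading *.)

*fedatog

Position 4: Vekuli has o, Pakul has a. Pakul preserves a here (none of its changes turn any other segment into a), so the proto-segment is *a.
Position 5: Vekuli has t, Pakul has s. Taking the neighbouring segments as reconstructed: Vekuli t could go back to *t or *d; Pakul s could go back to *t or *s — the one source consistent with every daughter is *t.
Continuing position by position gives *fedatog; check it forward:
Vekuli: start from *fedatog.
  rule 1: no change — fedatog
  rule 2 (unconditioned shift): fedatog → fetatog
  rule 3 (vowel merger): fetatog → fetotog
  ⇒ Vekuli fetotog
Pakul: *fedatog > fedatoy > fezasoy  (by unconditioned shift, intervocalic lenition)
*fedatog is the unique common source.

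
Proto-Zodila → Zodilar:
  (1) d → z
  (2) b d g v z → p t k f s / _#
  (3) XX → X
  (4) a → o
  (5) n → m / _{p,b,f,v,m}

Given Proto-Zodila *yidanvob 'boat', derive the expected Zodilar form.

Zodilar: *yidanvob
  yidanvob → yizanvob   [unconditioned shift]
  yizanvob → yizanvop   [final devoicing]
  yizanvop (rule 3 does not apply)
  yizanvop → yizonvop   [vowel merger]
  yizonvop → yizomvop   [nasal place assimilation]
  giving Zodilar yizomvop.

yizomvop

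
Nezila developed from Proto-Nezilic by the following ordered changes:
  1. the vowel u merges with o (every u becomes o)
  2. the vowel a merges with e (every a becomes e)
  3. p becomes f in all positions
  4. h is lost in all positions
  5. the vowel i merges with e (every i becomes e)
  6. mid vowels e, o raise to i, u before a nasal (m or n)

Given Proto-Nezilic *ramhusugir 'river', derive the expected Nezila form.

Nezila: *ramhusugir > ramhosogir > remhosogir > remosogir > remosoger > rimosoger  (by vowel merger, vowel merger, h-loss, vowel merger, pre-nasal raising)

rimosoger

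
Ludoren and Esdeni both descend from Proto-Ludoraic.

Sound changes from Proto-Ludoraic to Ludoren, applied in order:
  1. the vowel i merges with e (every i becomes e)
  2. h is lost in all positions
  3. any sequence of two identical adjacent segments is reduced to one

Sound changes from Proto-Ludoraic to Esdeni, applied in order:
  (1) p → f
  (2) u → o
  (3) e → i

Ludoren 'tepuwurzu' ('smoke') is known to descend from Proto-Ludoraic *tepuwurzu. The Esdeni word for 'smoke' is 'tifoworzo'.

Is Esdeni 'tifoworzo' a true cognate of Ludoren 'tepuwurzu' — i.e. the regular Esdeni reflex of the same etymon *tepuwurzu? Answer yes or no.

Derive the expected Esdeni reflex of *tepuwurzu:
Esdeni: start from *tepuwurzu.
  rule 1 (unconditioned shift): tepuwurzu → tefuwurzu
  rule 2 (vowel merger): tefuwurzu → tefoworzo
  rule 3 (vowel merger): tefoworzo → tifoworzo
  ⇒ Esdeni tifoworzo
Esdeni 'tifoworzo' matches the regular reflex exactly, so the pair is cognate.

yes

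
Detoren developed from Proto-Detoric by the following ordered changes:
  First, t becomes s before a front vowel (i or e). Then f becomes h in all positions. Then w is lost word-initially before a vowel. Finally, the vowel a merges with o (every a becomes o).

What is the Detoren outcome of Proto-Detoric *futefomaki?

husehomoki

Detoren: start from *futefomaki.
  rule 1 (palatalisation): futefomaki → fusefomaki
  rule 2 (unconditioned shift): fusefomaki → husehomaki
  rule 3: no change — husehomaki
  rule 4 (vowel merger): husehomaki → husehomoki
  ⇒ Detoren husehomoki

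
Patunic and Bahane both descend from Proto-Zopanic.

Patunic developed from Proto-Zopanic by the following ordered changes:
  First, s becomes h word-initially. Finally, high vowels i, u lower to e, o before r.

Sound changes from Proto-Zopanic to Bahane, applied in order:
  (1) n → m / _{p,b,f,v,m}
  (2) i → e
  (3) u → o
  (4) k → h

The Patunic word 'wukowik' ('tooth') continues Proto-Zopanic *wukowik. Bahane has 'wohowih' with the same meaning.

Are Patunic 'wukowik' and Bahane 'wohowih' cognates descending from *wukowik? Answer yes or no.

no

Derive the expected Bahane reflex of *wukowik:
Bahane: start from *wukowik.
  rule 1: no change — wukowik
  rule 2 (vowel merger): wukowik → wukowek
  rule 3 (vowel merger): wukowek → wokowek
  rule 4 (unconditioned shift): wokowek → wohoweh
  ⇒ Bahane wohoweh
The regular Bahane reflex would be 'wohoweh', but the attested form is 'wohowih'. The correspondence is irregular, so they are not cognates (the Bahane form has a different source).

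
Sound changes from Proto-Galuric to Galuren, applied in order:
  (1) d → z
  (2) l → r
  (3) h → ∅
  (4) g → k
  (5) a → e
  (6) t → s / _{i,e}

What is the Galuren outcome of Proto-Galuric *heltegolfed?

Galuren: *heltegolfed
  heltegolfed → heltegolfez   [unconditioned shift]
  heltegolfez → hertegorfez   [unconditioned shift]
  hertegorfez → ertegorfez   [h-loss]
  ertegorfez → ertekorfez   [unconditioned shift]
  ertekorfez (rule 5 does not apply)
  ertekorfez → ersekorfez   [palatalisation]
  giving Galuren ersekorfez.

ersekorfez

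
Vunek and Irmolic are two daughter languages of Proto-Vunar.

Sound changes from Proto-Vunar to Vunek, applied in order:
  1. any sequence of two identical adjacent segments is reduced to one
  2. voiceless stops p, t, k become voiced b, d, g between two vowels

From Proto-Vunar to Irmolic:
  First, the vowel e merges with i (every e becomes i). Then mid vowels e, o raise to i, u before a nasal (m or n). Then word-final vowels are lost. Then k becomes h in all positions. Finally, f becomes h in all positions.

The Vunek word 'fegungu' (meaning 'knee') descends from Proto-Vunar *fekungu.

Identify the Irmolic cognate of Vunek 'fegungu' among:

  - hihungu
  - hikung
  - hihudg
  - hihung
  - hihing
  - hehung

hihung

Irmolic: *fekungu > fikungu > fikung > fihung > hihung  (by vowel merger, apocope, unconditioned shift, unconditioned shift)
Among the options, 'hihung' alone shows every Irmolic change applied in order.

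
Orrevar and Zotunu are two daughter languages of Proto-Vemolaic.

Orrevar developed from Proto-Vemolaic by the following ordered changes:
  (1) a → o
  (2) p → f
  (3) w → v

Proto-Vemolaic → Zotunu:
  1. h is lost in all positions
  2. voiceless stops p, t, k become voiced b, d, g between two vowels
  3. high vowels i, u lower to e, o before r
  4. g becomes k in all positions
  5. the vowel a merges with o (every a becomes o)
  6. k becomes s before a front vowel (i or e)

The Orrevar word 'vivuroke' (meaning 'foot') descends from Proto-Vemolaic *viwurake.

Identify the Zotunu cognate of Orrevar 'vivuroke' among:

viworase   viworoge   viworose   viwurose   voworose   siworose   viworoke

Zotunu: start from *viwurake.
  rule 1: no change — viwurake
  rule 2 (intervocalic voicing): viwurake → viwurage
  rule 3 (pre-rhotic lowering): viwurage → viworage
  rule 4 (unconditioned shift): viworage → viworake
  rule 5 (vowel merger): viworake → viworoke
  rule 6 (palatalisation): viworoke → viworose
  ⇒ Zotunu viworose
The other candidates each miss or misapply at least one Zotunu change.

viworose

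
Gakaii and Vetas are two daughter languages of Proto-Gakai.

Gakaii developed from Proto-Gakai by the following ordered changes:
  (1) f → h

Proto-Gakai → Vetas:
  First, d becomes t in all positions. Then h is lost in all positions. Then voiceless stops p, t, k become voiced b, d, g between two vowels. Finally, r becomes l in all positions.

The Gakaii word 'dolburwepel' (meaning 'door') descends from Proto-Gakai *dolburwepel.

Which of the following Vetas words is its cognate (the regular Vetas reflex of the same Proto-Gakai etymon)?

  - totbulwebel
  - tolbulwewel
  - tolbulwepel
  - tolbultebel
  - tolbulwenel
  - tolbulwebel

Vetas: *dolburwepel
  dolburwepel → tolburwepel   [unconditioned shift]
  tolburwepel (rule 2 does not apply)
  tolburwepel → tolburwebel   [intervocalic voicing]
  tolburwebel → tolbulwebel   [unconditioned shift]
  giving Vetas tolbulwebel.
Among the options, 'tolbulwebel' alone shows every Vetas change applied in order.

tolbulwebel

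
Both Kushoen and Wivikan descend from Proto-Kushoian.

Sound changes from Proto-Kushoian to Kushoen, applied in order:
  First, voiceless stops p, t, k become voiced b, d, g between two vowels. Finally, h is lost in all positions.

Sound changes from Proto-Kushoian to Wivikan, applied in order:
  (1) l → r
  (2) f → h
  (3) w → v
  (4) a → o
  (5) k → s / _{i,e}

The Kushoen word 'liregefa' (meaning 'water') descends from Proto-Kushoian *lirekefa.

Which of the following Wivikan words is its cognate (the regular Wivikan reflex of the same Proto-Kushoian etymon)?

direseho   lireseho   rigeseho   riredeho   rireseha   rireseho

Wivikan: *lirekefa > rirekefa > rirekeha > rirekeho > rireseho  (by unconditioned shift, unconditioned shift, vowel merger, palatalisation)
Among the options, 'rireseho' alone shows every Wivikan change applied in order.

rireseho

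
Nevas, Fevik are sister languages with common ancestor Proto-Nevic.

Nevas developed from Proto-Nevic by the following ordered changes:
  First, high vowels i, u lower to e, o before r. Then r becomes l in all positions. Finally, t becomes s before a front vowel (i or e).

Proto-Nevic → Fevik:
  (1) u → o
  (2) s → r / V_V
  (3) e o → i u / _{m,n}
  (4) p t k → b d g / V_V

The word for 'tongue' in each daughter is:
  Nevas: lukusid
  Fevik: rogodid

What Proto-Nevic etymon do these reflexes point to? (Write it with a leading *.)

Position 4: Nevas has u, Fevik has o. Nevas preserves u here (none of its changes turn any other segment into u), so the proto-segment is *u.
Position 5: Nevas has s, Fevik has d. Taking the neighbouring segments as reconstructed: Nevas s could go back to *t or *s; Fevik d could go back to *t or *d — the one source consistent with every daughter is *t.
Continuing position by position gives *rukutid; check it forward:
Nevas: start from *rukutid.
  rule 1: no change — rukutid
  rule 2 (unconditioned shift): rukutid → lukutid
  rule 3 (palatalisation): lukutid → lukusid
  ⇒ Nevas lukusid
Fevik: start from *rukutid.
  rule 1 (vowel merger): rukutid → rokotid
  rule 2: no change — rokotid
  rule 3: no change — rokotid
  rule 4 (intervocalic voicing): rokotid → rogodid
  ⇒ Fevik rogodid
*rukutid is the unique common source.

*rukutid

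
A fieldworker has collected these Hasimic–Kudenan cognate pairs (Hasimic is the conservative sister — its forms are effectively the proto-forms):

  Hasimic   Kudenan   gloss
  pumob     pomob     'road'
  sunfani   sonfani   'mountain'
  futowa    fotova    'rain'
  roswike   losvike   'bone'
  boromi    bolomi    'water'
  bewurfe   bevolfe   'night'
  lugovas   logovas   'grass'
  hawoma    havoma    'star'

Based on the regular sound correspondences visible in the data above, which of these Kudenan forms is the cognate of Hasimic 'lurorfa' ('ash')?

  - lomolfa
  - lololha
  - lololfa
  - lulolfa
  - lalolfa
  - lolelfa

bewurfe ~ bevolfe — Hasimic u corresponds to Kudenan o after a consonant, before r.
boromi ~ bolomi — Hasimic r corresponds to Kudenan l between vowels (before a back vowel).
bewurfe ~ bevolfe — Hasimic r corresponds to Kudenan l after a vowel, before a labial obstruent.
Applying these to Hasimic 'lurorfa':
  lurorfa → lororfa   (u→o after a consonant, before r)
  lororfa → lolorfa   (r→l between vowels (before a back vowel))
  lolorfa → lololfa   (r→l after a vowel, before a labial obstruent)
So the Kudenan cognate is 'lololfa'.

lololfa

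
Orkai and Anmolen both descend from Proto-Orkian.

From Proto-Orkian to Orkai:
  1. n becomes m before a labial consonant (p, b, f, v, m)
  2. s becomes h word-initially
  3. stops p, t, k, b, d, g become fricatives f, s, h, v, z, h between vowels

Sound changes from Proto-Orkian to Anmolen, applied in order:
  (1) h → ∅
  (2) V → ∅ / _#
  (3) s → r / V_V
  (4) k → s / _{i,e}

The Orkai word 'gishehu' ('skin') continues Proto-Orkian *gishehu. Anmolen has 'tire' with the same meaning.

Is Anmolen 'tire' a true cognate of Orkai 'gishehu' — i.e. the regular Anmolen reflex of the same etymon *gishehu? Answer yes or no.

Derive the expected Anmolen reflex of *gishehu:
Anmolen: *gishehu > giseu > gise > gire  (by h-loss, apocope, rhotacism)
The regular Anmolen reflex would be 'gire', but the attested form is 'tire'. The correspondence is irregular, so they are not cognates (the Anmolen form has a different source).

no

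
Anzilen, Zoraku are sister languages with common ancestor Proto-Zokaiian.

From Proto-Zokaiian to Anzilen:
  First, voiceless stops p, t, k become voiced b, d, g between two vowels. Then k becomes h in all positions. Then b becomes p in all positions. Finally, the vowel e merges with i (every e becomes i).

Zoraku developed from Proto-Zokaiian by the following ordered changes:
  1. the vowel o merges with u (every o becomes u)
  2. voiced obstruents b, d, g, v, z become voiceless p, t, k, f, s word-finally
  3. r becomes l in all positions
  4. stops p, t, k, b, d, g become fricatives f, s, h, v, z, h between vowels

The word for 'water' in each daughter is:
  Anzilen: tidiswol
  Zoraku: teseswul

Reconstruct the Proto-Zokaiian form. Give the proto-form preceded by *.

Position 2: Anzilen has i, Zoraku has e. Zoraku preserves e here (none of its changes turn any other segment into e), so the proto-segment is *e.
Position 3: Anzilen has d, Zoraku has s. Taking the neighbouring segments as reconstructed: Anzilen d could go back to *t or *d; Zoraku s could go back to *t or *s — the one source consistent with every daughter is *t.
Position 7: Anzilen has o, Zoraku has u. Anzilen preserves o here (none of its changes turn any other segment into o), so the proto-segment is *o.
Continuing position by position gives *teteswol; check it forward:
Anzilen: start from *teteswol.
  rule 1 (intervocalic voicing): teteswol → tedeswol
  rule 2: no change — tedeswol
  rule 3: no change — tedeswol
  rule 4 (vowel merger): tedeswol → tidiswol
  ⇒ Anzilen tidiswol
Zoraku: *teteswol
  teteswol → teteswul   [vowel merger]
  teteswul (rule 2 does not apply)
  teteswul (rule 3 does not apply)
  teteswul → teseswul   [intervocalic lenition]
  giving Zoraku teseswul.
*teteswol is the unique common source.

*teteswol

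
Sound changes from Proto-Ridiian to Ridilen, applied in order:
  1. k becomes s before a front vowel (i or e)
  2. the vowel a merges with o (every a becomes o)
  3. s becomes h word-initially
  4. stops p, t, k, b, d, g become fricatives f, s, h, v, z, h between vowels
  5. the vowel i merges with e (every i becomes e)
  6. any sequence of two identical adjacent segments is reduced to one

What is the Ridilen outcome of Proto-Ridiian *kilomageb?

Ridilen: start from *kilomageb.
  rule 1 (palatalisation): kilomageb → silomageb
  rule 2 (vowel merger): silomageb → silomogeb
  rule 3 (debuccalisation): silomogeb → hilomogeb
  rule 4 (intervocalic lenition): hilomogeb → hilomoheb
  rule 5 (vowel merger): hilomoheb → helomoheb
  rule 6: no change — helomoheb
  ⇒ Ridilen helomoheb

helomoheb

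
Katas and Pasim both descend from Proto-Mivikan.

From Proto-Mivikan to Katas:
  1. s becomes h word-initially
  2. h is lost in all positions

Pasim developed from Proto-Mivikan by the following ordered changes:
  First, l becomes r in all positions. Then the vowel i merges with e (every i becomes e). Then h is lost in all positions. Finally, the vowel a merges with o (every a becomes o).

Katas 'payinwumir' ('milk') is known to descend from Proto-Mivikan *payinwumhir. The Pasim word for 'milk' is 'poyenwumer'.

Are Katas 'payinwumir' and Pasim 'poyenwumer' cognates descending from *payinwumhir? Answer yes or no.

yes

Derive the expected Pasim reflex of *payinwumhir:
Pasim: *payinwumhir > payenwumher > payenwumer > poyenwumer  (by vowel merger, h-loss, vowel merger)
Pasim 'poyenwumer' matches the regular reflex exactly, so the pair is cognate.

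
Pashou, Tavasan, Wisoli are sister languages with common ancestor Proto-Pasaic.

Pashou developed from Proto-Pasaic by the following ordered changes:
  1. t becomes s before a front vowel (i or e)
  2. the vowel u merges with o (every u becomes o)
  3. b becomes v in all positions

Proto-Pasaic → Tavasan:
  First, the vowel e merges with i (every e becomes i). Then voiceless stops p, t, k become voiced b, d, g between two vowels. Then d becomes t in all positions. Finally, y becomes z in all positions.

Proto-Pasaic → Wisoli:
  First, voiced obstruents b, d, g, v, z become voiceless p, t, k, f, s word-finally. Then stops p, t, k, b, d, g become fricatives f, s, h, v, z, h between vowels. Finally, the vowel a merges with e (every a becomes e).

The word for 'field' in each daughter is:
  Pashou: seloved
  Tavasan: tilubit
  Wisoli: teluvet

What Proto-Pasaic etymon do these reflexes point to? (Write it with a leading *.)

Position 1: Pashou has s, Tavasan has t, Wisoli has t. Taking the neighbouring segments as reconstructed: Pashou s could go back to *t or *s; Tavasan t could go back to *t or *d; Wisoli t can only go back to *t — the one source consistent with every daughter is *t.
Position 6: Pashou has e, Tavasan has i, Wisoli has e. Pashou preserves e here (none of its changes turn any other segment into e), so the proto-segment is *e.
Position 2: Pashou has e, Tavasan has i, Wisoli has e. Pashou preserves e here (none of its changes turn any other segment into e), so the proto-segment is *e.
Verify the candidate proto-form against each daughter:
Pashou: start from *telubed.
  rule 1 (palatalisation): telubed → selubed
  rule 2 (vowel merger): selubed → selobed
  rule 3 (unconditioned shift): selobed → seloved
  ⇒ Pashou seloved
Tavasan: *telubed > tilubid > tilubit  (by vowel merger, unconditioned shift)
Wisoli: *telubed
  telubed → telubet   [final devoicing]
  telubet → teluvet   [intervocalic lenition]
  teluvet (rule 3 does not apply)
  giving Wisoli teluvet.
*telubed is the unique common source.

*telubed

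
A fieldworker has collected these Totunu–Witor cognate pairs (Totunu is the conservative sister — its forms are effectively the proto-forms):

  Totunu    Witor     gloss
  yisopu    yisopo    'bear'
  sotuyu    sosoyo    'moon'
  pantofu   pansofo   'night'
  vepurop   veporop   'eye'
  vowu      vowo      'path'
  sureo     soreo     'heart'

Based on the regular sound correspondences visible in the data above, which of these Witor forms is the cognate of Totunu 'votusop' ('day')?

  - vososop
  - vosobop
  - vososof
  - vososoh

vososop

sotuyu ~ sosoyo — Totunu t corresponds to Witor s between vowels (before a back vowel).
sotuyu ~ sosoyo — Totunu u corresponds to Witor o after a consonant, before a consonant other than r, m, n, p, b, f, v.
Applying these to Totunu 'votusop':
  votusop → vosusop   (t→s between vowels (before a back vowel))
  vosusop → vososop   (u→o after a consonant, before a consonant other than r, m, n, p, b, f, v)
So the Witor cognate is 'vososop'.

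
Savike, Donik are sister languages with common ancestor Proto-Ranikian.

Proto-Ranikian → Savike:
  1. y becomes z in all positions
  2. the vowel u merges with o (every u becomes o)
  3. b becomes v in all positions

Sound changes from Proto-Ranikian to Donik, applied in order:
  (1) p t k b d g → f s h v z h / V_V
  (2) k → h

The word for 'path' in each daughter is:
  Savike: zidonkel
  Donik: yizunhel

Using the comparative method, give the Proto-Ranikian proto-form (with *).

*yidunkel

Position 4: Savike has o, Donik has u. Donik preserves u here (none of its changes turn any other segment into u), so the proto-segment is *u.
Position 1: Savike has z, Donik has y. Donik preserves y here (none of its changes turn any other segment into y), so the proto-segment is *y.
Position 6: Savike has k, Donik has h. Savike preserves k here (none of its changes turn any other segment into k), so the proto-segment is *k.
This points to *yidunkel. Verify forward in each daughter:
Savike: start from *yidunkel.
  rule 1 (unconditioned shift): yidunkel → zidunkel
  rule 2 (vowel merger): zidunkel → zidonkel
  rule 3: no change — zidonkel
  ⇒ Savike zidonkel
Donik: *yidunkel > yizunkel > yizunhel  (by intervocalic lenition, unconditioned shift)
No other proto-form is consistent with every reflex, so the reconstruction is *yidunkel.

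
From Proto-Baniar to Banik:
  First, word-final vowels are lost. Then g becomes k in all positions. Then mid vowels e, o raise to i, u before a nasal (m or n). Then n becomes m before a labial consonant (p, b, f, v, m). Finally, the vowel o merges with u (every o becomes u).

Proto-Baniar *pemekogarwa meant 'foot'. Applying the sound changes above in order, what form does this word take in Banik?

Banik: *pemekogarwa
  pemekogarwa → pemekogarw   [apocope]
  pemekogarw → pemekokarw   [unconditioned shift]
  pemekokarw → pimekokarw   [pre-nasal raising]
  pimekokarw (rule 4 does not apply)
  pimekokarw → pimekukarw   [vowel merger]
  giving Banik pimekukarw.

pimekukarw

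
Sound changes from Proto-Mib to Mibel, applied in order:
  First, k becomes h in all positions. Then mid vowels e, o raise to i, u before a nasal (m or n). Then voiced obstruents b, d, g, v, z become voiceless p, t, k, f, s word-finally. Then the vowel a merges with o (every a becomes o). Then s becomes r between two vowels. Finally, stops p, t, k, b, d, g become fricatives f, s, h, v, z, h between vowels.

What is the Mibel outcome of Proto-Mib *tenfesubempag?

Mibel: *tenfesubempag > tinfesubimpag > tinfesubimpak > tinfesubimpok > tinferubimpok > tinferuvimpok  (by pre-nasal raising, final devoicing, vowel merger, rhotacism, intervocalic lenition)

tinferuvimpok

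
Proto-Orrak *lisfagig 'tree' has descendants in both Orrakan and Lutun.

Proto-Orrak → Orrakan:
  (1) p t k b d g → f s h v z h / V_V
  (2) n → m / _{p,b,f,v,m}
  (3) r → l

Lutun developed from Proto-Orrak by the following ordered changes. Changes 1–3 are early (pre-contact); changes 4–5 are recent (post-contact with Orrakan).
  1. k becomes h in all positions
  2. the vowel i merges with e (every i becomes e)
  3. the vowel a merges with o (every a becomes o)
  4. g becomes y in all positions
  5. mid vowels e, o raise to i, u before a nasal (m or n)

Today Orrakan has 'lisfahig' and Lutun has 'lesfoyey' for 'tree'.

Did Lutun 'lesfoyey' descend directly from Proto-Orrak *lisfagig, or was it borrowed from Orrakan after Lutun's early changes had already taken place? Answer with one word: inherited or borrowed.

If inherited, *lisfagig would pass through all of Lutun's changes:
Lutun: *lisfagig
  lisfagig (rule 1 does not apply)
  lisfagig → lesfageg   [vowel merger]
  lesfageg → lesfogeg   [vowel merger]
  lesfogeg → lesfoyey   [unconditioned shift]
  lesfoyey (rule 5 does not apply)
  giving Lutun lesfoyey.
If borrowed from Orrakan 'lisfahig' after the early changes, it would undergo only the recent ones:
  rule 4 (unconditioned shift): lisfahig → lisfahiy
  rule 5 (pre-nasal raising): no change (lisfahiy)
  ⇒ as a loan: lisfahiy
Lutun 'lesfoyey' matches the inherited outcome exactly, so it is an inherited cognate, not a loan.

inherited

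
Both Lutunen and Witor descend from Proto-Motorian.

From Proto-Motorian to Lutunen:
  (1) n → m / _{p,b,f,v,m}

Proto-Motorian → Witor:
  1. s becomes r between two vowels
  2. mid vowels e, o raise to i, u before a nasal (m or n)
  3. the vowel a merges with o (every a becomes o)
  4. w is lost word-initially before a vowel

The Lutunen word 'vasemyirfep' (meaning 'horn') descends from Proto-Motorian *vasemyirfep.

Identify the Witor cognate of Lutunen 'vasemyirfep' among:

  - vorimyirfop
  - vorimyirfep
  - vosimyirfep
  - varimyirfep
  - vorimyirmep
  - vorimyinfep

Witor: start from *vasemyirfep.
  rule 1 (rhotacism): vasemyirfep → varemyirfep
  rule 2 (pre-nasal raising): varemyirfep → varimyirfep
  rule 3 (vowel merger): varimyirfep → vorimyirfep
  rule 4: no change — vorimyirfep
  ⇒ Witor vorimyirfep

vorimyirfep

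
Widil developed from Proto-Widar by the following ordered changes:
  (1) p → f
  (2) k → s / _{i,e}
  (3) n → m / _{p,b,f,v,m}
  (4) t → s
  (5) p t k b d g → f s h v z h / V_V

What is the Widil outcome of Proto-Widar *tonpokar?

Widil: *tonpokar > tonfokar > tomfokar > somfokar > somfohar  (by unconditioned shift, nasal place assimilation, unconditioned shift, intervocalic lenition)

somfohar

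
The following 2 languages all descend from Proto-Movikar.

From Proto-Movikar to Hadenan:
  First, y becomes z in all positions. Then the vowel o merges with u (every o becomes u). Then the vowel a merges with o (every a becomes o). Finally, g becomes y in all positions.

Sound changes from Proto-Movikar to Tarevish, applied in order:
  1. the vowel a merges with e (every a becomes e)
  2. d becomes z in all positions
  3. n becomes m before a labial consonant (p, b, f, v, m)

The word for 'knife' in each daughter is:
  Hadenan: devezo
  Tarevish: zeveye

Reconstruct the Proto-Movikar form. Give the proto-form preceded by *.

Position 1: Hadenan has d, Tarevish has z. Hadenan preserves d here (none of its changes turn any other segment into d), so the proto-segment is *d.
Position 6: Hadenan has o, Tarevish has e. In Hadenan, o can only continue *a, so the proto-segment is *a.
Position 5: Hadenan has z, Tarevish has y. Tarevish preserves y here (none of its changes turn any other segment into y), so the proto-segment is *y.
Verify the candidate proto-form against each daughter:
Hadenan: *deveya > deveza > devezo  (by unconditioned shift, vowel merger)
Tarevish: *deveya > deveye > zeveye  (by vowel merger, unconditioned shift)
*deveya is the unique common source.

*deveya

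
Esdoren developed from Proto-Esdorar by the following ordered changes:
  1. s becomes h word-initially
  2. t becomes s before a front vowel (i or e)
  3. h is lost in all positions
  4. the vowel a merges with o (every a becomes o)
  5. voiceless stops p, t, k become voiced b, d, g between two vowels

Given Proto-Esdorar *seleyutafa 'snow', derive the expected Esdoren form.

eleyudofo

Esdoren: start from *seleyutafa.
  rule 1 (debuccalisation): seleyutafa → heleyutafa
  rule 2: no change — heleyutafa
  rule 3 (h-loss): heleyutafa → eleyutafa
  rule 4 (vowel merger): eleyutafa → eleyutofo
  rule 5 (intervocalic voicing): eleyutofo → eleyudofo
  ⇒ Esdoren eleyudofo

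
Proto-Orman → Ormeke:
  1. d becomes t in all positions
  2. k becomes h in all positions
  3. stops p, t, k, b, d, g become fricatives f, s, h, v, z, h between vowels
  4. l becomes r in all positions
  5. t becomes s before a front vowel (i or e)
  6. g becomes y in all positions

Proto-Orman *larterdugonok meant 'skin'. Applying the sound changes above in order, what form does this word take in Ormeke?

Ormeke: *larterdugonok > lartertugonok > lartertugonoh > lartertuhonoh > rartertuhonoh > rarsertuhonoh  (by unconditioned shift, unconditioned shift, intervocalic lenition, unconditioned shift, palatalisation)

rarsertuhonoh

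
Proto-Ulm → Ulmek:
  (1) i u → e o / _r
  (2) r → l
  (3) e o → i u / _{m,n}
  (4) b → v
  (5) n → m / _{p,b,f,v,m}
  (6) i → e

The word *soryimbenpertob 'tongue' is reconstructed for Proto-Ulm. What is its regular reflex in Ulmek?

Ulmek: *soryimbenpertob
  soryimbenpertob (rule 1 does not apply)
  soryimbenpertob → solyimbenpeltob   [unconditioned shift]
  solyimbenpeltob → solyimbinpeltob   [pre-nasal raising]
  solyimbinpeltob → solyimvinpeltov   [unconditioned shift]
  solyimvinpeltov → solyimvimpeltov   [nasal place assimilation]
  solyimvimpeltov → solyemvempeltov   [vowel merger]
  giving Ulmek solyemvempeltov.

solyemvempeltov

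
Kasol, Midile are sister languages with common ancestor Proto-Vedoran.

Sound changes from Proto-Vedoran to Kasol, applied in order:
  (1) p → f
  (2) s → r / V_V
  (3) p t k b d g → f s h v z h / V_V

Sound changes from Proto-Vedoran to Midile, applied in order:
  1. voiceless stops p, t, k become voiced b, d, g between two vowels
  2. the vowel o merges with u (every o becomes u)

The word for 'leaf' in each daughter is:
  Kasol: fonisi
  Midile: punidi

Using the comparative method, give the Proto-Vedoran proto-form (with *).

*poniti

Position 5: Kasol has s, Midile has d. Taking the neighbouring segments as reconstructed: Kasol s can only go back to *t; Midile d could go back to *t or *d — the one source consistent with every daughter is *t.
Position 2: Kasol has o, Midile has u. Kasol preserves o here (none of its changes turn any other segment into o), so the proto-segment is *o.
This points to *poniti. Verify forward in each daughter:
Kasol: *poniti > foniti > fonisi  (by unconditioned shift, intervocalic lenition)
Midile: *poniti > ponidi > punidi  (by intervocalic voicing, vowel merger)
Only *poniti yields all of Kasol fonisi, Midile punidi.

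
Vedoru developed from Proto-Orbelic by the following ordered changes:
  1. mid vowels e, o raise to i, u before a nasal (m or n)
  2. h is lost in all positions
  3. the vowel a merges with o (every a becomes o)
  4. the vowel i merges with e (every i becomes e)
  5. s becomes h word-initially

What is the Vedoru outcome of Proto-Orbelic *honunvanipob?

Vedoru: start from *honunvanipob.
  rule 1 (pre-nasal raising): honunvanipob → hununvanipob
  rule 2 (h-loss): hununvanipob → ununvanipob
  rule 3 (vowel merger): ununvanipob → ununvonipob
  rule 4 (vowel merger): ununvonipob → ununvonepob
  rule 5: no change — ununvonepob
  ⇒ Vedoru ununvonepob

ununvonepob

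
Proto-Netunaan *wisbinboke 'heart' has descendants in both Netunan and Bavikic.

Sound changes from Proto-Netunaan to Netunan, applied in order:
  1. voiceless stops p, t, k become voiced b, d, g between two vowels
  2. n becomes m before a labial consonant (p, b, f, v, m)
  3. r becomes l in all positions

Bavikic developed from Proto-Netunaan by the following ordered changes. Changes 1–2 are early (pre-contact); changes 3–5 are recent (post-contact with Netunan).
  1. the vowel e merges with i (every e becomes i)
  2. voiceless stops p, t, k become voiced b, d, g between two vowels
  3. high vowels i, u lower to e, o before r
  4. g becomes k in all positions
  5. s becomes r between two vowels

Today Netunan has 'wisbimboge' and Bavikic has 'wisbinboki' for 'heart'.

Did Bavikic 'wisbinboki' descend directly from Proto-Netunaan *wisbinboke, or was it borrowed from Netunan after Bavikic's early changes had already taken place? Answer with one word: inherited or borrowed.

inherited

If inherited, *wisbinboke would pass through all of Bavikic's changes:
Bavikic: *wisbinboke
  wisbinboke → wisbinboki   [vowel merger]
  wisbinboki → wisbinbogi   [intervocalic voicing]
  wisbinbogi (rule 3 does not apply)
  wisbinbogi → wisbinboki   [unconditioned shift]
  wisbinboki (rule 5 does not apply)
  giving Bavikic wisbinboki.
If borrowed from Netunan 'wisbimboge' after the early changes, it would undergo only the recent ones:
  rule 3 (pre-rhotic lowering): no change (wisbimboge)
  rule 4 (unconditioned shift): wisbimboge → wisbimboke
  rule 5 (rhotacism): no change (wisbimboke)
  ⇒ as a loan: wisbimboke
Bavikic 'wisbinboki' matches the inherited outcome exactly, so it is an inherited cognate, not a loan.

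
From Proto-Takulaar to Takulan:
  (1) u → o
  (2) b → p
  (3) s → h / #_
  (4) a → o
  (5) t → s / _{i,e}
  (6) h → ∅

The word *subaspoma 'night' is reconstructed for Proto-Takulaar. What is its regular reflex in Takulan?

opospomo

Takulan: *subaspoma
  subaspoma → sobaspoma   [vowel merger]
  sobaspoma → sopaspoma   [unconditioned shift]
  sopaspoma → hopaspoma   [debuccalisation]
  hopaspoma → hopospomo   [vowel merger]
  hopospomo (rule 5 does not apply)
  hopospomo → opospomo   [h-loss]
  giving Takulan opospomo.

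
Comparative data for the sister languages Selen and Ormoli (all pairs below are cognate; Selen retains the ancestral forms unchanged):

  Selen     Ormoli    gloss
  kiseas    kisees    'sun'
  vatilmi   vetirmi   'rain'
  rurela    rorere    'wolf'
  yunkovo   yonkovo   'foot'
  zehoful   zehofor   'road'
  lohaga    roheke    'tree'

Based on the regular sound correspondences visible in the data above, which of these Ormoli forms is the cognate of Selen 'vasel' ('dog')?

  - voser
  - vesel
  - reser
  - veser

vatilmi ~ vetirmi, lohaga ~ roheke — Selen a corresponds to Ormoli e after a consonant, before a consonant other than r, m, n, p, b, f, v.
zehoful ~ zehofor — Selen l corresponds to Ormoli r word-finally.
Applying these to Selen 'vasel':
  vasel → vesel   (a→e after a consonant, before a consonant other than r, m, n, p, b, f, v)
  vesel → veser   (l→r word-finally)
So the Ormoli cognate is 'veser'.

veser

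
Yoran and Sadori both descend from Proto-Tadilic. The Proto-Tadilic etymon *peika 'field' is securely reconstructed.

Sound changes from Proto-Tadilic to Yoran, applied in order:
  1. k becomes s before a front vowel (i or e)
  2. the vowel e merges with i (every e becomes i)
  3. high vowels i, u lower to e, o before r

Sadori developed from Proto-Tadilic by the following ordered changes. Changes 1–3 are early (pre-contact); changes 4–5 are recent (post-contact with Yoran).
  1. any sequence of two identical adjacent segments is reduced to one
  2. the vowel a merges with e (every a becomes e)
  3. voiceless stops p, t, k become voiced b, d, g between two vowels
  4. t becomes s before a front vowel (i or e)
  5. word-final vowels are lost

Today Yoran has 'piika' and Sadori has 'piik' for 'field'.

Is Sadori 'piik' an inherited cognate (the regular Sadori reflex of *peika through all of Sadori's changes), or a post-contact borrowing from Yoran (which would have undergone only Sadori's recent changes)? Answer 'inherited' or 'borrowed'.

If inherited, *peika would pass through all of Sadori's changes:
Sadori: *peika > peike > peige > peig  (by vowel merger, intervocalic voicing, apocope)
If borrowed from Yoran 'piika' after the early changes, it would undergo only the recent ones:
  rule 4 (palatalisation): no change (piika)
  rule 5 (apocope): piika → piik
  ⇒ as a loan: piik
Sadori 'piik' matches the loan outcome 'piik', not the inherited 'peig' — it skipped the early Sadori changes, so it was borrowed from Yoran.

borrowed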